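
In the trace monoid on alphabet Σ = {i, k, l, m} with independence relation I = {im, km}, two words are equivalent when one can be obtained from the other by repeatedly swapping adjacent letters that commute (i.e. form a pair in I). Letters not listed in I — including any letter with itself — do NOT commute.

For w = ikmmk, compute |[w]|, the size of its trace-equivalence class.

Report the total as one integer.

10

#0=i has no predecessor
#1=k depends on [0:i]
#2=m has no predecessor
#3=m depends on [2:m]
#4=k depends on [1:k]
sources: [0:i, 2:m]
N(rest) = Σ N(rest − s) over sources s of rest; N(one piece) = 1:
  size 1 → [3]=1  [4]=1
  size 2 → [1,4]=1  [2,3]=1  [3,4]=2
  size 3 → [0,1,4]=1  [1,3,4]=3  [2,3,4]=3
  first=0(i) contributes 6
  first=2(m) contributes 4
|[w]| = 10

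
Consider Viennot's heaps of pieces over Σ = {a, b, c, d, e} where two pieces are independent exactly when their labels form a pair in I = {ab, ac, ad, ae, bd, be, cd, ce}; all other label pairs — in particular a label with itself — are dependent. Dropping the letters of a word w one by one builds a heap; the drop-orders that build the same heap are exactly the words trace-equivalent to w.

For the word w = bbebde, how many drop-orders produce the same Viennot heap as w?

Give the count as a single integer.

20

piece 0:b — minimal
piece 1:b rests on {0:b}
piece 2:e — minimal
piece 3:b rests on {1:b}
piece 4:d rests on {2:e}
piece 5:e rests on {4:d}
minimal pieces: {0:b, 2:e}
ways to finish when only these pieces remain (= sum over removing one remaining piece with nothing left below it):
  1 left: {3}→1  {5}→1
  2 left: {1,3}→1  {3,5}→2  {4,5}→1
  3 left: {0,1,3}→1  {1,3,5}→3  {2,4,5}→1  {3,4,5}→3
  4 left: {0,1,3,5}→4  {1,3,4,5}→6  {2,3,4,5}→4
  placing 0:b first → 10 extensions
  placing 2:e first → 10 extensions
total linear extensions = 20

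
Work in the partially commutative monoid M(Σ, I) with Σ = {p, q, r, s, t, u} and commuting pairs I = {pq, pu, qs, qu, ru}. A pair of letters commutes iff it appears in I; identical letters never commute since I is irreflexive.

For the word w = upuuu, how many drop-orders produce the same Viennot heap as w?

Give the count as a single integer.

0(u) covers ∅
1(p) covers ∅
2(u) covers 0:u
3(u) covers 2:u
4(u) covers 3:u
floor of heap: 0:u, 1:p
completions by unplaced set U, small U first (add the entries for U minus each lowest piece of U):
  |U|=1: {1}:1  {4}:1
  |U|=2: {1,4}:2  {3,4}:1
  |U|=3: {1,3,4}:3  {2,3,4}:1
  start at 0(u): 4
  start at 1(p): 1
sum over floor = 5

5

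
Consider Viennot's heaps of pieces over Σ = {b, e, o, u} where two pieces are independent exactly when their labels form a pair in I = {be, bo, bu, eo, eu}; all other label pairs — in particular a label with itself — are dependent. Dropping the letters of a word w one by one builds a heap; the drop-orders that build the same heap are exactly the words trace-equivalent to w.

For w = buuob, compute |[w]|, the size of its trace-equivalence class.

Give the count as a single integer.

10

#0=b has no predecessor
#1=u has no predecessor
#2=u depends on [1:u]
#3=o depends on [2:u]
#4=b depends on [0:b]
sources: [0:b, 1:u]
N(rest) = Σ N(rest − s) over sources s of rest; N(one piece) = 1:
  size 1 → [3]=1  [4]=1
  size 2 → [0,4]=1  [2,3]=1  [3,4]=2
  size 3 → [0,3,4]=3  [1,2,3]=1  [2,3,4]=3
  first=0(b) contributes 4
  first=1(u) contributes 6
|[w]| = 10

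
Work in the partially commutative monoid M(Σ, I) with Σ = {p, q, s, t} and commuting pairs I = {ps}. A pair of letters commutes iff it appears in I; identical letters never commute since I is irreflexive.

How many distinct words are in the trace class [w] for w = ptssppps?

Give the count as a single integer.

20

#0=p has no predecessor
#1=t depends on [0:p]
#2=s depends on [1:t]
#3=s depends on [2:s]
#4=p depends on [1:t]
#5=p depends on [4:p]
#6=p depends on [5:p]
#7=s depends on [3:s]
sources: [0:p]
N(rest) = Σ N(rest − s) over sources s of rest; N(one piece) = 1:
  size 1 → [6]=1  [7]=1
  size 2 → [3,7]=1  [5,6]=1  [6,7]=2
  size 3 → [2,3,7]=1  [3,6,7]=3  [4,5,6]=1  [5,6,7]=3
  size 4 → [2,3,6,7]=4  [3,5,6,7]=6  [4,5,6,7]=4
  size 5 → [2,3,5,6,7]=10  [3,4,5,6,7]=10
  size 6 → [2,3,4,5,6,7]=20
  first=0(p) contributes 20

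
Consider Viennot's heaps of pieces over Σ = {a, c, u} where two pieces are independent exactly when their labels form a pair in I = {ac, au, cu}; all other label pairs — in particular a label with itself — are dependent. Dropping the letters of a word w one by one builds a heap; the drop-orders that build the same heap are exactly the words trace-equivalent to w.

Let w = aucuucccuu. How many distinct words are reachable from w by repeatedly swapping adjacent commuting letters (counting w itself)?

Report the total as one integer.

#0=a has no predecessor
#1=u has no predecessor
#2=c has no predecessor
#3=u depends on [1:u]
#4=u depends on [3:u]
#5=c depends on [2:c]
#6=c depends on [5:c]
#7=c depends on [6:c]
#8=u depends on [4:u]
#9=u depends on [8:u]
sources: [0:a, 1:u, 2:c]
N(rest) = Σ N(rest − s) over sources s of rest; N(one piece) = 1:
  size 1 → [0]=1  [7]=1  [9]=1
  size 2 → [0,7]=2  [0,9]=2  [6,7]=1  [7,9]=2  [8,9]=1
  size 3 → [0,6,7]=3  [0,7,9]=6  [0,8,9]=3  [4,8,9]=1  [5,6,7]=1  [6,7,9]=3  [7,8,9]=3
  size 4 → [0,4,8,9]=4  [0,5,6,7]=4  [0,6,7,9]=12  [0,7,8,9]=12  [2,5,6,7]=1  [3,4,8,9]=1  [4,7,8,9]=4  [5,6,7,9]=4  [6,7,8,9]=6
  size 5 → [0,2,5,6,7]=5  [0,3,4,8,9]=5  [0,4,7,8,9]=20  [0,5,6,7,9]=20  [0,6,7,8,9]=30  [1,3,4,8,9]=1  [2,5,6,7,9]=5  [3,4,7,8,9]=5  [4,6,7,8,9]=10  [5,6,7,8,9]=10
  size 6 → [0,1,3,4,8,9]=6  [0,2,5,6,7,9]=30  [0,3,4,7,8,9]=30  [0,4,6,7,8,9]=60  [0,5,6,7,8,9]=60  [1,3,4,7,8,9]=6  [2,5,6,7,8,9]=15  [3,4,6,7,8,9]=15  [4,5,6,7,8,9]=20
  size 7 → [0,1,3,4,7,8,9]=42  [0,2,5,6,7,8,9]=105  [0,3,4,6,7,8,9]=105  [0,4,5,6,7,8,9]=140  [1,3,4,6,7,8,9]=21  [2,4,5,6,7,8,9]=35  [3,4,5,6,7,8,9]=35
  size 8 → [0,1,3,4,6,7,8,9]=168  [0,2,4,5,6,7,8,9]=280  [0,3,4,5,6,7,8,9]=280  [1,3,4,5,6,7,8,9]=56  [2,3,4,5,6,7,8,9]=70
  first=0(a) contributes 126
  first=1(u) contributes 630
  first=2(c) contributes 504
|[w]| = 1260

1260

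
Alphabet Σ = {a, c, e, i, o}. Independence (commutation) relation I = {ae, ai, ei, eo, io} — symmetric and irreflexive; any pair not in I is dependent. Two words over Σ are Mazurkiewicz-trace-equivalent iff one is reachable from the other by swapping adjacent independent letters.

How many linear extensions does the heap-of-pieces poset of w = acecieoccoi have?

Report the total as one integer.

12

piece 0:a — minimal
piece 1:c rests on {0:a}
piece 2:e rests on {1:c}
piece 3:c rests on {2:e}
piece 4:i rests on {3:c}
piece 5:e rests on {3:c}
piece 6:o rests on {3:c}
piece 7:c rests on {4:i, 5:e, 6:o}
piece 8:c rests on {7:c}
piece 9:o rests on {8:c}
piece 10:i rests on {8:c}
minimal pieces: {0:a}
ways to finish when only these pieces remain (= sum over removing one remaining piece with nothing left below it):
  1 left: {9}→1  {10}→1
  2 left: {9,10}→2
  3 left: {8,9,10}→2
  4 left: {7,8,9,10}→2
  5 left: {4,7,8,9,10}→2  {5,7,8,9,10}→2  {6,7,8,9,10}→2
  6 left: {4,5,7,8,9,10}→4  {4,6,7,8,9,10}→4  {5,6,7,8,9,10}→4
  7 left: {4,5,6,7,8,9,10}→12
  8 left: {3,4,5,6,7,8,9,10}→12
  9 left: {2,3,4,5,6,7,8,9,10}→12
  placing 0:a first → 12 extensions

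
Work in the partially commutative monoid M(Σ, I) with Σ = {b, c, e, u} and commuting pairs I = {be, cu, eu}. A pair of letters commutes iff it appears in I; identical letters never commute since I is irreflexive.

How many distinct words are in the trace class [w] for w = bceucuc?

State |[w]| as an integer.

15

#0=b has no predecessor
#1=c depends on [0:b]
#2=e depends on [1:c]
#3=u depends on [0:b]
#4=c depends on [2:e]
#5=u depends on [3:u]
#6=c depends on [4:c]
sources: [0:b]
N(rest) = Σ N(rest − s) over sources s of rest; N(one piece) = 1:
  size 1 → [5]=1  [6]=1
  size 2 → [3,5]=1  [4,6]=1  [5,6]=2
  size 3 → [2,4,6]=1  [3,5,6]=3  [4,5,6]=3
  size 4 → [1,2,4,6]=1  [2,4,5,6]=4  [3,4,5,6]=6
  size 5 → [1,2,4,5,6]=5  [2,3,4,5,6]=10
  first=0(b) contributes 15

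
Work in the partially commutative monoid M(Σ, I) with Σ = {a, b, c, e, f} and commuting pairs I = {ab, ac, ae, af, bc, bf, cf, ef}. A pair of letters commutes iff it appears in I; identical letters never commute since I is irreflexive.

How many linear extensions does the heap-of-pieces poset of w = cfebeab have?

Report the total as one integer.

0(c) covers ∅
1(f) covers ∅
2(e) covers 0:c
3(b) covers 2:e
4(e) covers 3:b
5(a) covers ∅
6(b) covers 4:e
floor of heap: 0:c, 1:f, 5:a
completions by unplaced set U, small U first (add the entries for U minus each lowest piece of U):
  |U|=1: {1}:1  {5}:1  {6}:1
  |U|=2: {1,5}:2  {1,6}:2  {4,6}:1  {5,6}:2
  |U|=3: {1,4,6}:3  {1,5,6}:6  {3,4,6}:1  {4,5,6}:3
  |U|=4: {1,3,4,6}:4  {1,4,5,6}:12  {2,3,4,6}:1  {3,4,5,6}:4
  |U|=5: {0,2,3,4,6}:1  {1,2,3,4,6}:5  {1,3,4,5,6}:20  {2,3,4,5,6}:5
  start at 0(c): 30
  start at 1(f): 6
  start at 5(a): 6
sum over floor = 42

42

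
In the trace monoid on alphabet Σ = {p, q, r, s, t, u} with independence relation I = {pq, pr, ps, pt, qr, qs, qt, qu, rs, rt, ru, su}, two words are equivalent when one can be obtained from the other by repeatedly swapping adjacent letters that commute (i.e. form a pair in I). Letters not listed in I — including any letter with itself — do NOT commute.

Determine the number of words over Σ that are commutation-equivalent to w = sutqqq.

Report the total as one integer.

40

drop 0:s onto floor
drop 1:u onto floor
drop 2:t onto {0:s, 1:u}
drop 3:q onto floor
drop 4:q onto {3:q}
drop 5:q onto {4:q}
ground layer = {0:s, 1:u, 3:q}
drop-orders for the pieces not yet dropped (sum over which currently-grounded one goes next):
  1 to go: {2} 1  {5} 1
  2 to go: {0,2} 1  {1,2} 1  {2,5} 2  {4,5} 1
  3 to go: {0,1,2} 2  {0,2,5} 3  {1,2,5} 3  {2,4,5} 3  {3,4,5} 1
  4 to go: {0,1,2,5} 8  {0,2,4,5} 6  {1,2,4,5} 6  {2,3,4,5} 4
  if 0:s drops first: 10 orders
  if 1:u drops first: 10 orders
  if 3:q drops first: 20 orders
heap linearizations: 40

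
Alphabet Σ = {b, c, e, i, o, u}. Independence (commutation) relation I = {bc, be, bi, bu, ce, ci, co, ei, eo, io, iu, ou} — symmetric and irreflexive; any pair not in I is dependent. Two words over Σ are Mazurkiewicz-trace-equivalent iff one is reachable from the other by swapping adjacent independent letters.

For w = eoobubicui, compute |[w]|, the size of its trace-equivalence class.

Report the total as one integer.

3150

0(e) covers ∅
1(o) covers ∅
2(o) covers 1:o
3(b) covers 2:o
4(u) covers 0:e
5(b) covers 3:b
6(i) covers ∅
7(c) covers 4:u
8(u) covers 7:c
9(i) covers 6:i
floor of heap: 0:e, 1:o, 6:i
completions by unplaced set U, small U first (add the entries for U minus each lowest piece of U):
  |U|=1: {5}:1  {8}:1  {9}:1
  |U|=2: {3,5}:1  {5,8}:2  {5,9}:2  {6,9}:1  {7,8}:1  {8,9}:2
  |U|=3: {2,3,5}:1  {3,5,8}:3  {3,5,9}:3  {4,7,8}:1  {5,6,9}:3  {5,7,8}:3  {5,8,9}:6  {6,8,9}:3  {7,8,9}:3
  |U|=4: {0,4,7,8}:1  {1,2,3,5}:1  {2,3,5,8}:4  {2,3,5,9}:4  {3,5,6,9}:6  {3,5,7,8}:6  {3,5,8,9}:12  {4,5,7,8}:4  {4,7,8,9}:4  {5,6,8,9}:12  {5,7,8,9}:12  {6,7,8,9}:6
  |U|=5: {0,4,5,7,8}:5  {0,4,7,8,9}:5  {1,2,3,5,8}:5  {1,2,3,5,9}:5  {2,3,5,6,9}:10  {2,3,5,7,8}:10  {2,3,5,8,9}:20  {3,4,5,7,8}:10  {3,5,6,8,9}:30  {3,5,7,8,9}:30  {4,5,7,8,9}:20  {4,6,7,8,9}:10  {5,6,7,8,9}:30
  |U|=6: {0,3,4,5,7,8}:15  {0,4,5,7,8,9}:30  {0,4,6,7,8,9}:15  {1,2,3,5,6,9}:15  {1,2,3,5,7,8}:15  {1,2,3,5,8,9}:30  {2,3,4,5,7,8}:20  {2,3,5,6,8,9}:60  {2,3,5,7,8,9}:60  {3,4,5,7,8,9}:60  {3,5,6,7,8,9}:90  {4,5,6,7,8,9}:60
  |U|=7: {0,2,3,4,5,7,8}:35  {0,3,4,5,7,8,9}:105  {0,4,5,6,7,8,9}:105  {1,2,3,4,5,7,8}:35  {1,2,3,5,6,8,9}:105  {1,2,3,5,7,8,9}:105  {2,3,4,5,7,8,9}:140  {2,3,5,6,7,8,9}:210  {3,4,5,6,7,8,9}:210
  |U|=8: {0,1,2,3,4,5,7,8}:70  {0,2,3,4,5,7,8,9}:280  {0,3,4,5,6,7,8,9}:420  {1,2,3,4,5,7,8,9}:280  {1,2,3,5,6,7,8,9}:420  {2,3,4,5,6,7,8,9}:560
  start at 0(e): 1260
  start at 1(o): 1260
  start at 6(i): 630
sum over floor = 3150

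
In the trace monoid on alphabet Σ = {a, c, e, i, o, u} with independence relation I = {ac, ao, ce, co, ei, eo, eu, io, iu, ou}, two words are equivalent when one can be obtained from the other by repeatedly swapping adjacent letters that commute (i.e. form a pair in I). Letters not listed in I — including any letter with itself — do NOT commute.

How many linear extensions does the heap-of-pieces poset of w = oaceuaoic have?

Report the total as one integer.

piece 0:o — minimal
piece 1:a — minimal
piece 2:c — minimal
piece 3:e rests on {1:a}
piece 4:u rests on {1:a, 2:c}
piece 5:a rests on {3:e, 4:u}
piece 6:o rests on {0:o}
piece 7:i rests on {5:a}
piece 8:c rests on {7:i}
minimal pieces: {0:o, 1:a, 2:c}
ways to finish when only these pieces remain (= sum over removing one remaining piece with nothing left below it):
  1 left: {6}→1  {8}→1
  2 left: {0,6}→1  {6,8}→2  {7,8}→1
  3 left: {0,6,8}→3  {5,7,8}→1  {6,7,8}→3
  4 left: {0,6,7,8}→6  {3,5,7,8}→1  {4,5,7,8}→1  {5,6,7,8}→4
  5 left: {0,5,6,7,8}→10  {2,4,5,7,8}→1  {3,4,5,7,8}→2  {3,5,6,7,8}→5  {4,5,6,7,8}→5
  6 left: {0,3,5,6,7,8}→15  {0,4,5,6,7,8}→15  {1,3,4,5,7,8}→2  {2,3,4,5,7,8}→3  {2,4,5,6,7,8}→6  {3,4,5,6,7,8}→12
  7 left: {0,2,4,5,6,7,8}→21  {0,3,4,5,6,7,8}→42  {1,2,3,4,5,7,8}→5  {1,3,4,5,6,7,8}→14  {2,3,4,5,6,7,8}→21
  placing 0:o first → 40 extensions
  placing 1:a first → 84 extensions
  placing 2:c first → 56 extensions
total linear extensions = 180

180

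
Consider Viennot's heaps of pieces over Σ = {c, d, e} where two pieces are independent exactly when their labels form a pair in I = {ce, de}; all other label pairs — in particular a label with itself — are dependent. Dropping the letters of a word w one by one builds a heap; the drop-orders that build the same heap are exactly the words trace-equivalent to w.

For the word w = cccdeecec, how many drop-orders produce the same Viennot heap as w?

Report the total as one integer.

84

piece 0:c — minimal
piece 1:c rests on {0:c}
piece 2:c rests on {1:c}
piece 3:d rests on {2:c}
piece 4:e — minimal
piece 5:e rests on {4:e}
piece 6:c rests on {3:d}
piece 7:e rests on {5:e}
piece 8:c rests on {6:c}
minimal pieces: {0:c, 4:e}
ways to finish when only these pieces remain (= sum over removing one remaining piece with nothing left below it):
  1 left: {7}→1  {8}→1
  2 left: {5,7}→1  {6,8}→1  {7,8}→2
  3 left: {3,6,8}→1  {4,5,7}→1  {5,7,8}→3  {6,7,8}→3
  4 left: {2,3,6,8}→1  {3,6,7,8}→4  {4,5,7,8}→4  {5,6,7,8}→6
  5 left: {1,2,3,6,8}→1  {2,3,6,7,8}→5  {3,5,6,7,8}→10  {4,5,6,7,8}→10
  6 left: {0,1,2,3,6,8}→1  {1,2,3,6,7,8}→6  {2,3,5,6,7,8}→15  {3,4,5,6,7,8}→20
  7 left: {0,1,2,3,6,7,8}→7  {1,2,3,5,6,7,8}→21  {2,3,4,5,6,7,8}→35
  placing 0:c first → 56 extensions
  placing 4:e first → 28 extensions
total linear extensions = 84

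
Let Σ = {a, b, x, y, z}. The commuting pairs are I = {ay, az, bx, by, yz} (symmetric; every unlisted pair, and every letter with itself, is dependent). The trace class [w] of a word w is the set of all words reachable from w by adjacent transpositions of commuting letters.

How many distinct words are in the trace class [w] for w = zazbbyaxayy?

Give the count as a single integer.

piece 0:z — minimal
piece 1:a — minimal
piece 2:z rests on {0:z}
piece 3:b rests on {1:a, 2:z}
piece 4:b rests on {3:b}
piece 5:y — minimal
piece 6:a rests on {4:b}
piece 7:x rests on {5:y, 6:a}
piece 8:a rests on {7:x}
piece 9:y rests on {7:x}
piece 10:y rests on {9:y}
minimal pieces: {0:z, 1:a, 5:y}
ways to finish when only these pieces remain (= sum over removing one remaining piece with nothing left below it):
  1 left: {8}→1  {10}→1
  2 left: {8,10}→2  {9,10}→1
  3 left: {8,9,10}→3
  4 left: {7,8,9,10}→3
  5 left: {5,7,8,9,10}→3  {6,7,8,9,10}→3
  6 left: {4,6,7,8,9,10}→3  {5,6,7,8,9,10}→6
  7 left: {3,4,6,7,8,9,10}→3  {4,5,6,7,8,9,10}→9
  8 left: {1,3,4,6,7,8,9,10}→3  {2,3,4,6,7,8,9,10}→3  {3,4,5,6,7,8,9,10}→12
  9 left: {0,2,3,4,6,7,8,9,10}→3  {1,2,3,4,6,7,8,9,10}→6  {1,3,4,5,6,7,8,9,10}→15  {2,3,4,5,6,7,8,9,10}→15
  placing 0:z first → 36 extensions
  placing 1:a first → 18 extensions
  placing 5:y first → 9 extensions
total linear extensions = 63

63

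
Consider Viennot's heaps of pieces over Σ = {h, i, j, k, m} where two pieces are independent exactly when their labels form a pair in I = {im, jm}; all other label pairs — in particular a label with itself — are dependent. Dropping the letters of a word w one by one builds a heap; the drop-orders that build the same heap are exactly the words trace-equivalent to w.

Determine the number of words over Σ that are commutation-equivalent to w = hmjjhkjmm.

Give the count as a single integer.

drop 0:h onto floor
drop 1:m onto {0:h}
drop 2:j onto {0:h}
drop 3:j onto {2:j}
drop 4:h onto {1:m, 3:j}
drop 5:k onto {4:h}
drop 6:j onto {5:k}
drop 7:m onto {5:k}
drop 8:m onto {7:m}
ground layer = {0:h}
drop-orders for the pieces not yet dropped (sum over which currently-grounded one goes next):
  1 to go: {6} 1  {8} 1
  2 to go: {6,8} 2  {7,8} 1
  3 to go: {6,7,8} 3
  4 to go: {5,6,7,8} 3
  5 to go: {4,5,6,7,8} 3
  6 to go: {1,4,5,6,7,8} 3  {3,4,5,6,7,8} 3
  7 to go: {1,3,4,5,6,7,8} 6  {2,3,4,5,6,7,8} 3
  if 0:h drops first: 9 orders

9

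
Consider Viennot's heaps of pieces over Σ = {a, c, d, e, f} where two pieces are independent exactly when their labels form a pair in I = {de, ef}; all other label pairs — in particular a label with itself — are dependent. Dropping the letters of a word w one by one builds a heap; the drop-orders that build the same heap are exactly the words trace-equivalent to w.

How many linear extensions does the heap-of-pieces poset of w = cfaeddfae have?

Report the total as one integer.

piece 0:c — minimal
piece 1:f rests on {0:c}
piece 2:a rests on {1:f}
piece 3:e rests on {2:a}
piece 4:d rests on {2:a}
piece 5:d rests on {4:d}
piece 6:f rests on {5:d}
piece 7:a rests on {3:e, 6:f}
piece 8:e rests on {7:a}
minimal pieces: {0:c}
ways to finish when only these pieces remain (= sum over removing one remaining piece with nothing left below it):
  1 left: {8}→1
  2 left: {7,8}→1
  3 left: {3,7,8}→1  {6,7,8}→1
  4 left: {3,6,7,8}→2  {5,6,7,8}→1
  5 left: {3,5,6,7,8}→3  {4,5,6,7,8}→1
  6 left: {3,4,5,6,7,8}→4
  7 left: {2,3,4,5,6,7,8}→4
  placing 0:c first → 4 extensions

4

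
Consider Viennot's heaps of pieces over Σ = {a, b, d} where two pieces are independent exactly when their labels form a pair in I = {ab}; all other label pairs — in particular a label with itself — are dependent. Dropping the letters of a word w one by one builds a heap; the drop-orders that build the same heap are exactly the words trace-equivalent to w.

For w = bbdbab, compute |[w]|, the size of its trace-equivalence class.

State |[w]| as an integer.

0(b) covers ∅
1(b) covers 0:b
2(d) covers 1:b
3(b) covers 2:d
4(a) covers 2:d
5(b) covers 3:b
floor of heap: 0:b
completions by unplaced set U, small U first (add the entries for U minus each lowest piece of U):
  |U|=1: {4}:1  {5}:1
  |U|=2: {3,5}:1  {4,5}:2
  |U|=3: {3,4,5}:3
  |U|=4: {2,3,4,5}:3
  start at 0(b): 3

3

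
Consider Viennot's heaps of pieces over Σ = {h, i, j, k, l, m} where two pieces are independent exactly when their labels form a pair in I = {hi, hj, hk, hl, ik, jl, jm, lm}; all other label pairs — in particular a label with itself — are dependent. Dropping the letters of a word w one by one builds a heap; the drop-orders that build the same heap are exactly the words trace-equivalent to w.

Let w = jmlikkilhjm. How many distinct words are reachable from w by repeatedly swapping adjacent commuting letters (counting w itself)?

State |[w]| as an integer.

1512

drop 0:j onto floor
drop 1:m onto floor
drop 2:l onto floor
drop 3:i onto {0:j, 1:m, 2:l}
drop 4:k onto {0:j, 1:m, 2:l}
drop 5:k onto {4:k}
drop 6:i onto {3:i}
drop 7:l onto {5:k, 6:i}
drop 8:h onto {1:m}
drop 9:j onto {5:k, 6:i}
drop 10:m onto {5:k, 6:i, 8:h}
ground layer = {0:j, 1:m, 2:l}
drop-orders for the pieces not yet dropped (sum over which currently-grounded one goes next):
  1 to go: {7} 1  {9} 1  {10} 1
  2 to go: {7,9} 2  {7,10} 2  {8,10} 1  {9,10} 2
  3 to go: {7,8,10} 3  {7,9,10} 6  {8,9,10} 3
  4 to go: {5,7,9,10} 6  {6,7,9,10} 6  {7,8,9,10} 12
  5 to go: {3,6,7,9,10} 6  {4,5,7,9,10} 6  {5,6,7,9,10} 12  {5,7,8,9,10} 18  {6,7,8,9,10} 18
  6 to go: {3,5,6,7,9,10} 18  {3,6,7,8,9,10} 24  {4,5,6,7,9,10} 18  {4,5,7,8,9,10} 24  {5,6,7,8,9,10} 48
  7 to go: {3,4,5,6,7,9,10} 36  {3,5,6,7,8,9,10} 90  {4,5,6,7,8,9,10} 90
  8 to go: {0,3,4,5,6,7,9,10} 36  {2,3,4,5,6,7,9,10} 36  {3,4,5,6,7,8,9,10} 216
  9 to go: {0,2,3,4,5,6,7,9,10} 72  {0,3,4,5,6,7,8,9,10} 252  {1,3,4,5,6,7,8,9,10} 216  {2,3,4,5,6,7,8,9,10} 252
  if 0:j drops first: 468 orders
  if 1:m drops first: 576 orders
  if 2:l drops first: 468 orders
heap linearizations: 1512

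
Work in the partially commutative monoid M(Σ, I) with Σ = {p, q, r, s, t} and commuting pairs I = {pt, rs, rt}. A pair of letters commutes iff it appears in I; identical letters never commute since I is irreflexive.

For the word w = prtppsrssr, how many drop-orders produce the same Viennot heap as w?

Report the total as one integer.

55

drop 0:p onto floor
drop 1:r onto {0:p}
drop 2:t onto floor
drop 3:p onto {1:r}
drop 4:p onto {3:p}
drop 5:s onto {2:t, 4:p}
drop 6:r onto {4:p}
drop 7:s onto {5:s}
drop 8:s onto {7:s}
drop 9:r onto {6:r}
ground layer = {0:p, 2:t}
drop-orders for the pieces not yet dropped (sum over which currently-grounded one goes next):
  1 to go: {8} 1  {9} 1
  2 to go: {6,9} 1  {7,8} 1  {8,9} 2
  3 to go: {5,7,8} 1  {6,8,9} 3  {7,8,9} 3
  4 to go: {2,5,7,8} 1  {5,7,8,9} 4  {6,7,8,9} 6
  5 to go: {2,5,7,8,9} 5  {5,6,7,8,9} 10
  6 to go: {2,5,6,7,8,9} 15  {4,5,6,7,8,9} 10
  7 to go: {2,4,5,6,7,8,9} 25  {3,4,5,6,7,8,9} 10
  8 to go: {1,3,4,5,6,7,8,9} 10  {2,3,4,5,6,7,8,9} 35
  if 0:p drops first: 45 orders
  if 2:t drops first: 10 orders
heap linearizations: 55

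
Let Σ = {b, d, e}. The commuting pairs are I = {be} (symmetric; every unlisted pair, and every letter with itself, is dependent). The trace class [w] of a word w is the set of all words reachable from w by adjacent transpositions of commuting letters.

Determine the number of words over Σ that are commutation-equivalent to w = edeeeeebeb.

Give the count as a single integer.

28

piece 0:e — minimal
piece 1:d rests on {0:e}
piece 2:e rests on {1:d}
piece 3:e rests on {2:e}
piece 4:e rests on {3:e}
piece 5:e rests on {4:e}
piece 6:e rests on {5:e}
piece 7:b rests on {1:d}
piece 8:e rests on {6:e}
piece 9:b rests on {7:b}
minimal pieces: {0:e}
ways to finish when only these pieces remain (= sum over removing one remaining piece with nothing left below it):
  1 left: {8}→1  {9}→1
  2 left: {6,8}→1  {7,9}→1  {8,9}→2
  3 left: {5,6,8}→1  {6,8,9}→3  {7,8,9}→3
  4 left: {4,5,6,8}→1  {5,6,8,9}→4  {6,7,8,9}→6
  5 left: {3,4,5,6,8}→1  {4,5,6,8,9}→5  {5,6,7,8,9}→10
  6 left: {2,3,4,5,6,8}→1  {3,4,5,6,8,9}→6  {4,5,6,7,8,9}→15
  7 left: {2,3,4,5,6,8,9}→7  {3,4,5,6,7,8,9}→21
  8 left: {2,3,4,5,6,7,8,9}→28
  placing 0:e first → 28 extensions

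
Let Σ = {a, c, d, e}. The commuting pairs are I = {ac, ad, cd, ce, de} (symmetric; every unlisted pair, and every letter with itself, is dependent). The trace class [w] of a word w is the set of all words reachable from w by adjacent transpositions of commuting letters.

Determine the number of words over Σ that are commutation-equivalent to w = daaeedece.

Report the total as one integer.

piece 0:d — minimal
piece 1:a — minimal
piece 2:a rests on {1:a}
piece 3:e rests on {2:a}
piece 4:e rests on {3:e}
piece 5:d rests on {0:d}
piece 6:e rests on {4:e}
piece 7:c — minimal
piece 8:e rests on {6:e}
minimal pieces: {0:d, 1:a, 7:c}
ways to finish when only these pieces remain (= sum over removing one remaining piece with nothing left below it):
  1 left: {5}→1  {7}→1  {8}→1
  2 left: {0,5}→1  {5,7}→2  {5,8}→2  {6,8}→1  {7,8}→2
  3 left: {0,5,7}→3  {0,5,8}→3  {4,6,8}→1  {5,6,8}→3  {5,7,8}→6  {6,7,8}→3
  4 left: {0,5,6,8}→6  {0,5,7,8}→12  {3,4,6,8}→1  {4,5,6,8}→4  {4,6,7,8}→4  {5,6,7,8}→12
  5 left: {0,4,5,6,8}→10  {0,5,6,7,8}→30  {2,3,4,6,8}→1  {3,4,5,6,8}→5  {3,4,6,7,8}→5  {4,5,6,7,8}→20
  6 left: {0,3,4,5,6,8}→15  {0,4,5,6,7,8}→60  {1,2,3,4,6,8}→1  {2,3,4,5,6,8}→6  {2,3,4,6,7,8}→6  {3,4,5,6,7,8}→30
  7 left: {0,2,3,4,5,6,8}→21  {0,3,4,5,6,7,8}→105  {1,2,3,4,5,6,8}→7  {1,2,3,4,6,7,8}→7  {2,3,4,5,6,7,8}→42
  placing 0:d first → 56 extensions
  placing 1:a first → 168 extensions
  placing 7:c first → 28 extensions
total linear extensions = 252

252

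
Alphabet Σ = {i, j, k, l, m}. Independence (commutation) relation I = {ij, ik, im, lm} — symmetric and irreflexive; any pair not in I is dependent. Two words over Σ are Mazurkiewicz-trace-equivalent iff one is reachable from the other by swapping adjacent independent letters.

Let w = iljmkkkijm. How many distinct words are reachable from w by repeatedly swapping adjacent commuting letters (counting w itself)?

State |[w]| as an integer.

8

#0=i has no predecessor
#1=l depends on [0:i]
#2=j depends on [1:l]
#3=m depends on [2:j]
#4=k depends on [3:m]
#5=k depends on [4:k]
#6=k depends on [5:k]
#7=i depends on [1:l]
#8=j depends on [6:k]
#9=m depends on [8:j]
sources: [0:i]
N(rest) = Σ N(rest − s) over sources s of rest; N(one piece) = 1:
  size 1 → [7]=1  [9]=1
  size 2 → [7,9]=2  [8,9]=1
  size 3 → [6,8,9]=1  [7,8,9]=3
  size 4 → [5,6,8,9]=1  [6,7,8,9]=4
  size 5 → [4,5,6,8,9]=1  [5,6,7,8,9]=5
  size 6 → [3,4,5,6,8,9]=1  [4,5,6,7,8,9]=6
  size 7 → [2,3,4,5,6,8,9]=1  [3,4,5,6,7,8,9]=7
  size 8 → [2,3,4,5,6,7,8,9]=8
  first=0(i) contributes 8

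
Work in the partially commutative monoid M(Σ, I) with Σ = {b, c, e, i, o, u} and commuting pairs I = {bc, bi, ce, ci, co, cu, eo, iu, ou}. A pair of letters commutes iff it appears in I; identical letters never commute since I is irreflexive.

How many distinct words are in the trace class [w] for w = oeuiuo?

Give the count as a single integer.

#0=o has no predecessor
#1=e has no predecessor
#2=u depends on [1:e]
#3=i depends on [0:o, 1:e]
#4=u depends on [2:u]
#5=o depends on [3:i]
sources: [0:o, 1:e]
N(rest) = Σ N(rest − s) over sources s of rest; N(one piece) = 1:
  size 1 → [4]=1  [5]=1
  size 2 → [2,4]=1  [3,5]=1  [4,5]=2
  size 3 → [0,3,5]=1  [2,4,5]=3  [3,4,5]=3
  size 4 → [0,3,4,5]=4  [2,3,4,5]=6
  first=0(o) contributes 6
  first=1(e) contributes 10
|[w]| = 16

16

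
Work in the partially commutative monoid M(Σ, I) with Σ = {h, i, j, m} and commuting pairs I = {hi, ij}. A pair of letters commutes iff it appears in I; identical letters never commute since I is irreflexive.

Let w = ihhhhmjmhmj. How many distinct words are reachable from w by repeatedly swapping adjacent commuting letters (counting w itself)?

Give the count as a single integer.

5

#0=i has no predecessor
#1=h has no predecessor
#2=h depends on [1:h]
#3=h depends on [2:h]
#4=h depends on [3:h]
#5=m depends on [0:i, 4:h]
#6=j depends on [5:m]
#7=m depends on [6:j]
#8=h depends on [7:m]
#9=m depends on [8:h]
#10=j depends on [9:m]
sources: [0:i, 1:h]
N(rest) = Σ N(rest − s) over sources s of rest; N(one piece) = 1:
  size 1 → [10]=1
  size 2 → [9,10]=1
  size 3 → [8,9,10]=1
  size 4 → [7,8,9,10]=1
  size 5 → [6,7,8,9,10]=1
  size 6 → [5,6,7,8,9,10]=1
  size 7 → [0,5,6,7,8,9,10]=1  [4,5,6,7,8,9,10]=1
  size 8 → [0,4,5,6,7,8,9,10]=2  [3,4,5,6,7,8,9,10]=1
  size 9 → [0,3,4,5,6,7,8,9,10]=3  [2,3,4,5,6,7,8,9,10]=1
  first=0(i) contributes 1
  first=1(h) contributes 4
|[w]| = 5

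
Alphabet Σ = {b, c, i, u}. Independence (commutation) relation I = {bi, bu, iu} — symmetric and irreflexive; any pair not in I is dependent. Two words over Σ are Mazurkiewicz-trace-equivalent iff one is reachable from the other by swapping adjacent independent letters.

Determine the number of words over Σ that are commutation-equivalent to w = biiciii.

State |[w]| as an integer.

#0=b has no predecessor
#1=i has no predecessor
#2=i depends on [1:i]
#3=c depends on [0:b, 2:i]
#4=i depends on [3:c]
#5=i depends on [4:i]
#6=i depends on [5:i]
sources: [0:b, 1:i]
N(rest) = Σ N(rest − s) over sources s of rest; N(one piece) = 1:
  size 1 → [6]=1
  size 2 → [5,6]=1
  size 3 → [4,5,6]=1
  size 4 → [3,4,5,6]=1
  size 5 → [0,3,4,5,6]=1  [2,3,4,5,6]=1
  first=0(b) contributes 1
  first=1(i) contributes 2
|[w]| = 3

3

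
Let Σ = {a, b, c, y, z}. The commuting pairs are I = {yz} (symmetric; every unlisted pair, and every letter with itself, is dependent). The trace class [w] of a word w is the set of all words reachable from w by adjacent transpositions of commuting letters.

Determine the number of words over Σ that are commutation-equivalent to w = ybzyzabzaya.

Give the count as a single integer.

#0=y has no predecessor
#1=b depends on [0:y]
#2=z depends on [1:b]
#3=y depends on [1:b]
#4=z depends on [2:z]
#5=a depends on [3:y, 4:z]
#6=b depends on [5:a]
#7=z depends on [6:b]
#8=a depends on [7:z]
#9=y depends on [8:a]
#10=a depends on [9:y]
sources: [0:y]
N(rest) = Σ N(rest − s) over sources s of rest; N(one piece) = 1:
  size 1 → [10]=1
  size 2 → [9,10]=1
  size 3 → [8,9,10]=1
  size 4 → [7,8,9,10]=1
  size 5 → [6,7,8,9,10]=1
  size 6 → [5,6,7,8,9,10]=1
  size 7 → [3,5,6,7,8,9,10]=1  [4,5,6,7,8,9,10]=1
  size 8 → [2,4,5,6,7,8,9,10]=1  [3,4,5,6,7,8,9,10]=2
  size 9 → [2,3,4,5,6,7,8,9,10]=3
  first=0(y) contributes 3

3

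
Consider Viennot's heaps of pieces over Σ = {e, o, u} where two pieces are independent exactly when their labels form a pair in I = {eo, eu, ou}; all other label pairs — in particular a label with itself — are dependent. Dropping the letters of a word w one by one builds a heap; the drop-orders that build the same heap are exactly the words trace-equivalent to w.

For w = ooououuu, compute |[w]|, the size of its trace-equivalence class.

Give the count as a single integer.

drop 0:o onto floor
drop 1:o onto {0:o}
drop 2:o onto {1:o}
drop 3:u onto floor
drop 4:o onto {2:o}
drop 5:u onto {3:u}
drop 6:u onto {5:u}
drop 7:u onto {6:u}
ground layer = {0:o, 3:u}
drop-orders for the pieces not yet dropped (sum over which currently-grounded one goes next):
  1 to go: {4} 1  {7} 1
  2 to go: {2,4} 1  {4,7} 2  {6,7} 1
  3 to go: {1,2,4} 1  {2,4,7} 3  {4,6,7} 3  {5,6,7} 1
  4 to go: {0,1,2,4} 1  {1,2,4,7} 4  {2,4,6,7} 6  {3,5,6,7} 1  {4,5,6,7} 4
  5 to go: {0,1,2,4,7} 5  {1,2,4,6,7} 10  {2,4,5,6,7} 10  {3,4,5,6,7} 5
  6 to go: {0,1,2,4,6,7} 15  {1,2,4,5,6,7} 20  {2,3,4,5,6,7} 15
  if 0:o drops first: 35 orders
  if 3:u drops first: 35 orders
heap linearizations: 70

70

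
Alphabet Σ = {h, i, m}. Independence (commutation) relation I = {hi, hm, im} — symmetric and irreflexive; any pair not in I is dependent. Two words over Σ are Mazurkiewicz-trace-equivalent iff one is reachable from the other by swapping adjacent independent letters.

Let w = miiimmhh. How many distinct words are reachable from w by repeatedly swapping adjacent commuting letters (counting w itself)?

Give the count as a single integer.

drop 0:m onto floor
drop 1:i onto floor
drop 2:i onto {1:i}
drop 3:i onto {2:i}
drop 4:m onto {0:m}
drop 5:m onto {4:m}
drop 6:h onto floor
drop 7:h onto {6:h}
ground layer = {0:m, 1:i, 6:h}
drop-orders for the pieces not yet dropped (sum over which currently-grounded one goes next):
  1 to go: {3} 1  {5} 1  {7} 1
  2 to go: {2,3} 1  {3,5} 2  {3,7} 2  {4,5} 1  {5,7} 2  {6,7} 1
  3 to go: {0,4,5} 1  {1,2,3} 1  {2,3,5} 3  {2,3,7} 3  {3,4,5} 3  {3,5,7} 6  {3,6,7} 3  {4,5,7} 3  {5,6,7} 3
  4 to go: {0,3,4,5} 4  {0,4,5,7} 4  {1,2,3,5} 4  {1,2,3,7} 4  {2,3,4,5} 6  {2,3,5,7} 12  {2,3,6,7} 6  {3,4,5,7} 12  {3,5,6,7} 12  {4,5,6,7} 6
  5 to go: {0,2,3,4,5} 10  {0,3,4,5,7} 20  {0,4,5,6,7} 10  {1,2,3,4,5} 10  {1,2,3,5,7} 20  {1,2,3,6,7} 10  {2,3,4,5,7} 30  {2,3,5,6,7} 30  {3,4,5,6,7} 30
  6 to go: {0,1,2,3,4,5} 20  {0,2,3,4,5,7} 60  {0,3,4,5,6,7} 60  {1,2,3,4,5,7} 60  {1,2,3,5,6,7} 60  {2,3,4,5,6,7} 90
  if 0:m drops first: 210 orders
  if 1:i drops first: 210 orders
  if 6:h drops first: 140 orders
heap linearizations: 560

560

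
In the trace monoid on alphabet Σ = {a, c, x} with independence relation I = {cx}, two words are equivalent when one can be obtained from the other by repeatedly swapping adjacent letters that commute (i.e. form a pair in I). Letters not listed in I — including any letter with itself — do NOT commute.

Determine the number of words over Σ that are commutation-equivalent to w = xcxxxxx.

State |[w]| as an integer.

0(x) covers ∅
1(c) covers ∅
2(x) covers 0:x
3(x) covers 2:x
4(x) covers 3:x
5(x) covers 4:x
6(x) covers 5:x
floor of heap: 0:x, 1:c
completions by unplaced set U, small U first (add the entries for U minus each lowest piece of U):
  |U|=1: {1}:1  {6}:1
  |U|=2: {1,6}:2  {5,6}:1
  |U|=3: {1,5,6}:3  {4,5,6}:1
  |U|=4: {1,4,5,6}:4  {3,4,5,6}:1
  |U|=5: {1,3,4,5,6}:5  {2,3,4,5,6}:1
  start at 0(x): 6
  start at 1(c): 1
sum over floor = 7

7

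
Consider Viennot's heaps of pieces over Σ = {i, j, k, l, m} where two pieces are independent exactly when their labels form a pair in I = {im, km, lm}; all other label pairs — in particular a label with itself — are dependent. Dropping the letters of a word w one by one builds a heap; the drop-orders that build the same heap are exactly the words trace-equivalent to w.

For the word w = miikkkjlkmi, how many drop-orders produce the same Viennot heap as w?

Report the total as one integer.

24

#0=m has no predecessor
#1=i has no predecessor
#2=i depends on [1:i]
#3=k depends on [2:i]
#4=k depends on [3:k]
#5=k depends on [4:k]
#6=j depends on [0:m, 5:k]
#7=l depends on [6:j]
#8=k depends on [7:l]
#9=m depends on [6:j]
#10=i depends on [8:k]
sources: [0:m, 1:i]
N(rest) = Σ N(rest − s) over sources s of rest; N(one piece) = 1:
  size 1 → [9]=1  [10]=1
  size 2 → [8,10]=1  [9,10]=2
  size 3 → [7,8,10]=1  [8,9,10]=3
  size 4 → [7,8,9,10]=4
  size 5 → [6,7,8,9,10]=4
  size 6 → [0,6,7,8,9,10]=4  [5,6,7,8,9,10]=4
  size 7 → [0,5,6,7,8,9,10]=8  [4,5,6,7,8,9,10]=4
  size 8 → [0,4,5,6,7,8,9,10]=12  [3,4,5,6,7,8,9,10]=4
  size 9 → [0,3,4,5,6,7,8,9,10]=16  [2,3,4,5,6,7,8,9,10]=4
  first=0(m) contributes 4
  first=1(i) contributes 20
|[w]| = 24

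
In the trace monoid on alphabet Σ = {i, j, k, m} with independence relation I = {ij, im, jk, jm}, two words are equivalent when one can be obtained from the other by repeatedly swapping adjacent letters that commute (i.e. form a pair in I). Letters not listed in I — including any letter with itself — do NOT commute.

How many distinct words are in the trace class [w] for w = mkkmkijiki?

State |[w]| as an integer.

10

piece 0:m — minimal
piece 1:k rests on {0:m}
piece 2:k rests on {1:k}
piece 3:m rests on {2:k}
piece 4:k rests on {3:m}
piece 5:i rests on {4:k}
piece 6:j — minimal
piece 7:i rests on {5:i}
piece 8:k rests on {7:i}
piece 9:i rests on {8:k}
minimal pieces: {0:m, 6:j}
ways to finish when only these pieces remain (= sum over removing one remaining piece with nothing left below it):
  1 left: {6}→1  {9}→1
  2 left: {6,9}→2  {8,9}→1
  3 left: {6,8,9}→3  {7,8,9}→1
  4 left: {5,7,8,9}→1  {6,7,8,9}→4
  5 left: {4,5,7,8,9}→1  {5,6,7,8,9}→5
  6 left: {3,4,5,7,8,9}→1  {4,5,6,7,8,9}→6
  7 left: {2,3,4,5,7,8,9}→1  {3,4,5,6,7,8,9}→7
  8 left: {1,2,3,4,5,7,8,9}→1  {2,3,4,5,6,7,8,9}→8
  placing 0:m first → 9 extensions
  placing 6:j first → 1 extensions
total linear extensions = 10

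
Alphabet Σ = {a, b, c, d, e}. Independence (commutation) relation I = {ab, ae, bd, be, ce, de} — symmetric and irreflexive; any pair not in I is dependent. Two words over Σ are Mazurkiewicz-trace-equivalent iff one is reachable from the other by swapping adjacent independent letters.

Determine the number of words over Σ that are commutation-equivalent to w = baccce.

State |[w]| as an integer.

piece 0:b — minimal
piece 1:a — minimal
piece 2:c rests on {0:b, 1:a}
piece 3:c rests on {2:c}
piece 4:c rests on {3:c}
piece 5:e — minimal
minimal pieces: {0:b, 1:a, 5:e}
ways to finish when only these pieces remain (= sum over removing one remaining piece with nothing left below it):
  1 left: {4}→1  {5}→1
  2 left: {3,4}→1  {4,5}→2
  3 left: {2,3,4}→1  {3,4,5}→3
  4 left: {0,2,3,4}→1  {1,2,3,4}→1  {2,3,4,5}→4
  placing 0:b first → 5 extensions
  placing 1:a first → 5 extensions
  placing 5:e first → 2 extensions
total linear extensions = 12

12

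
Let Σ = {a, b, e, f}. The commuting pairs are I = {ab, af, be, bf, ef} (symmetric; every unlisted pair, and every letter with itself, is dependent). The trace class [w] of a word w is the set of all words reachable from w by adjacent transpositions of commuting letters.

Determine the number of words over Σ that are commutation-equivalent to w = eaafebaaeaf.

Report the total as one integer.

495

#0=e has no predecessor
#1=a depends on [0:e]
#2=a depends on [1:a]
#3=f has no predecessor
#4=e depends on [2:a]
#5=b has no predecessor
#6=a depends on [4:e]
#7=a depends on [6:a]
#8=e depends on [7:a]
#9=a depends on [8:e]
#10=f depends on [3:f]
sources: [0:e, 3:f, 5:b]
N(rest) = Σ N(rest − s) over sources s of rest; N(one piece) = 1:
  size 1 → [5]=1  [9]=1  [10]=1
  size 2 → [3,10]=1  [5,9]=2  [5,10]=2  [8,9]=1  [9,10]=2
  size 3 → [3,5,10]=3  [3,9,10]=3  [5,8,9]=3  [5,9,10]=6  [7,8,9]=1  [8,9,10]=3
  size 4 → [3,5,9,10]=12  [3,8,9,10]=6  [5,7,8,9]=4  [5,8,9,10]=12  [6,7,8,9]=1  [7,8,9,10]=4
  size 5 → [3,5,8,9,10]=30  [3,7,8,9,10]=10  [4,6,7,8,9]=1  [5,6,7,8,9]=5  [5,7,8,9,10]=20  [6,7,8,9,10]=5
  size 6 → [2,4,6,7,8,9]=1  [3,5,7,8,9,10]=60  [3,6,7,8,9,10]=15  [4,5,6,7,8,9]=6  [4,6,7,8,9,10]=6  [5,6,7,8,9,10]=30
  size 7 → [1,2,4,6,7,8,9]=1  [2,4,5,6,7,8,9]=7  [2,4,6,7,8,9,10]=7  [3,4,6,7,8,9,10]=21  [3,5,6,7,8,9,10]=105  [4,5,6,7,8,9,10]=42
  size 8 → [0,1,2,4,6,7,8,9]=1  [1,2,4,5,6,7,8,9]=8  [1,2,4,6,7,8,9,10]=8  [2,3,4,6,7,8,9,10]=28  [2,4,5,6,7,8,9,10]=56  [3,4,5,6,7,8,9,10]=168
  size 9 → [0,1,2,4,5,6,7,8,9]=9  [0,1,2,4,6,7,8,9,10]=9  [1,2,3,4,6,7,8,9,10]=36  [1,2,4,5,6,7,8,9,10]=72  [2,3,4,5,6,7,8,9,10]=252
  first=0(e) contributes 360
  first=3(f) contributes 90
  first=5(b) contributes 45
|[w]| = 495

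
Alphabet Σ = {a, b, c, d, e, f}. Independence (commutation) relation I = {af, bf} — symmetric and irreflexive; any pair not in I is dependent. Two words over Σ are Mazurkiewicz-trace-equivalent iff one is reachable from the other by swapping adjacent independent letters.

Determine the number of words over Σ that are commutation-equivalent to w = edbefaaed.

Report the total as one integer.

3

#0=e has no predecessor
#1=d depends on [0:e]
#2=b depends on [1:d]
#3=e depends on [2:b]
#4=f depends on [3:e]
#5=a depends on [3:e]
#6=a depends on [5:a]
#7=e depends on [4:f, 6:a]
#8=d depends on [7:e]
sources: [0:e]
N(rest) = Σ N(rest − s) over sources s of rest; N(one piece) = 1:
  size 1 → [8]=1
  size 2 → [7,8]=1
  size 3 → [4,7,8]=1  [6,7,8]=1
  size 4 → [4,6,7,8]=2  [5,6,7,8]=1
  size 5 → [4,5,6,7,8]=3
  size 6 → [3,4,5,6,7,8]=3
  size 7 → [2,3,4,5,6,7,8]=3
  first=0(e) contributes 3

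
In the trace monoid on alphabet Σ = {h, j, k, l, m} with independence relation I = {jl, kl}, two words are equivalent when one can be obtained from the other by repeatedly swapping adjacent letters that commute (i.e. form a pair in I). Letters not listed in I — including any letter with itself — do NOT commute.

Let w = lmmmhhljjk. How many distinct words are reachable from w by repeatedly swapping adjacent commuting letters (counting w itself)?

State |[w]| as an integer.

piece 0:l — minimal
piece 1:m rests on {0:l}
piece 2:m rests on {1:m}
piece 3:m rests on {2:m}
piece 4:h rests on {3:m}
piece 5:h rests on {4:h}
piece 6:l rests on {5:h}
piece 7:j rests on {5:h}
piece 8:j rests on {7:j}
piece 9:k rests on {8:j}
minimal pieces: {0:l}
ways to finish when only these pieces remain (= sum over removing one remaining piece with nothing left below it):
  1 left: {6}→1  {9}→1
  2 left: {6,9}→2  {8,9}→1
  3 left: {6,8,9}→3  {7,8,9}→1
  4 left: {6,7,8,9}→4
  5 left: {5,6,7,8,9}→4
  6 left: {4,5,6,7,8,9}→4
  7 left: {3,4,5,6,7,8,9}→4
  8 left: {2,3,4,5,6,7,8,9}→4
  placing 0:l first → 4 extensions

4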